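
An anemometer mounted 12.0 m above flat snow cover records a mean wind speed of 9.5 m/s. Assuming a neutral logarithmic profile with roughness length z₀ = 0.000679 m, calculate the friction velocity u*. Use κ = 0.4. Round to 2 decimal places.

u* ≈ 0.39 m/s

Log law: V(z) = (u*/κ) · ln(z/z₀) ⇒ u* = κ · V / ln(z/z₀)
u* = 0.4 × 9.5 / ln(12.0/0.000679) = 0.4 × 9.5 / 9.7798
   = 3.8000 / 9.7798 = 0.3886 m/s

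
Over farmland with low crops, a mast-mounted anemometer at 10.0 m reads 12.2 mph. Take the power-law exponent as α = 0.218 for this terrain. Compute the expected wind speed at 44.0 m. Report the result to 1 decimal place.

Power-law profile: V₂ = V₁ · (z₂/z₁)^α
V₂ = 12.2 × (44.0/10.0)^0.218 = 12.2 × (4.4000)^0.218
    = 12.2 × 1.3813 = 16.8513 mph

16.9 mph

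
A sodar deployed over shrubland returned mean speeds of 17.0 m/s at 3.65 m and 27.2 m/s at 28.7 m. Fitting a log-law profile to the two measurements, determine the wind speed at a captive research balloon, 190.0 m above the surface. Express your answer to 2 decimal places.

36.55 m/s

Log law: V ∝ ln(z/z₀). From the pair, with r = V₁/V₂ = 0.62500,
ln z₀ = (ln z₁ − r·ln z₂)/(1 − r) = (1.2947 − 0.62500×3.3569)/0.37500 = -2.1422 → z₀ = 0.1174 m
V₃ = V₁ · ln(z₃/z₀)/ln(z₁/z₀) = 17.0 × 7.3892/3.4369 = 36.5490 m/s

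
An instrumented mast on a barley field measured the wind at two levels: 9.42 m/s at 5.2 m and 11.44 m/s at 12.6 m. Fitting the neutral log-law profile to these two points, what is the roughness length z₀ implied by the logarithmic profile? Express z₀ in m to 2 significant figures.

z₀ ≈ 0.084 m

Log law: V(z) ∝ ln(z/z₀). With r = V₁/V₂ = 9.42/11.44 = 0.82343,
r · ln(z₂/z₀) = ln(z₁/z₀) ⇒ ln z₀ = (ln z₁ − r·ln z₂)/(1 − r)
ln z₀ = (1.64866 − 0.82343×2.53370) / 0.17657 = -2.4786
z₀ = exp(-2.4786) = 0.08386 m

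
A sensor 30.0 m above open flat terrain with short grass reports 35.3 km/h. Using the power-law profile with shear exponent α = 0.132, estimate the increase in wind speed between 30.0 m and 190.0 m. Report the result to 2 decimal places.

Power law: V₂ = V₁ · (z₂/z₁)^α = 35.3 × (6.3333)^0.132 = 45.0391 km/h
ΔV = 45.0391 − 35.3 = 9.7391 km/h

9.74 km/h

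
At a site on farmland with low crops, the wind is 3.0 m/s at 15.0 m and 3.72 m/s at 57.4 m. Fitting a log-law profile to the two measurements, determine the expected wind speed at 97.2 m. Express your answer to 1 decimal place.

Log law: V ∝ ln(z/z₀). From the pair, with r = V₁/V₂ = 0.80645,
ln z₀ = (ln z₁ − r·ln z₂)/(1 − r) = (2.7081 − 0.80645×4.0500)/0.19355 = -2.8836 → z₀ = 0.05593 m
V₃ = V₁ · ln(z₃/z₀)/ln(z₁/z₀) = 3.0 × 7.4604/5.5916 = 4.0026 m/s

4.0 m/s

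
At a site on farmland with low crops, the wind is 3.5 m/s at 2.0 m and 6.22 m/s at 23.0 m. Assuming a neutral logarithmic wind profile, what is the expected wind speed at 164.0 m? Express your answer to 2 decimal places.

8.41 m/s

Log law: V ∝ ln(z/z₀). From the pair, with r = V₁/V₂ = 0.56270,
ln z₀ = (ln z₁ − r·ln z₂)/(1 − r) = (0.6931 − 0.56270×3.1355)/0.43730 = -2.4496 → z₀ = 0.08633 m
V₃ = V₁ · ln(z₃/z₀)/ln(z₁/z₀) = 3.5 × 7.5494/3.1427 = 8.4077 m/s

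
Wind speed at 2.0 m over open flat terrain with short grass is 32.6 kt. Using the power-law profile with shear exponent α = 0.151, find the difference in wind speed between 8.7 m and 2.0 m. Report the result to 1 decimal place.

8.1 kt

Power law: V₂ = V₁ · (z₂/z₁)^α = 32.6 × (4.3500)^0.151 = 40.7033 kt
ΔV = 40.7033 − 32.6 = 8.1033 kt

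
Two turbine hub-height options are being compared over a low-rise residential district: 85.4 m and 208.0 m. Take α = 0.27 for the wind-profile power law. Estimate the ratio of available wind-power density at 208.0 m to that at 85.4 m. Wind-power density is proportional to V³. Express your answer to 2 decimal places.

2.06

Speed ratio: V_B/V_A = (z_B/z_A)^α = (208.0/85.4)^0.27 = (2.4356)^0.27 = 1.27170
Power-density ratio: P_B/P_A = (V_B/V_A)³ = (1.27170)³ = 2.05660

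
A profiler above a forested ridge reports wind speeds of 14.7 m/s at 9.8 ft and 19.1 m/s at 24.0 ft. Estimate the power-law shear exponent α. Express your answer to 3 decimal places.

α ≈ 0.292

Power law: V₂/V₁ = (z₂/z₁)^α ⇒ α = ln(V₂/V₁) / ln(z₂/z₁)
α = ln(19.1/14.7) / ln(24.0/9.8) = ln(1.2993) / ln(2.4490)
  = 0.26184 / 0.89567 = 0.29234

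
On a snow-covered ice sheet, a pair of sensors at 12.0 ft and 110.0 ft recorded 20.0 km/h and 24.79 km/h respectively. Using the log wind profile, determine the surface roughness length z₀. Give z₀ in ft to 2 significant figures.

z₀ ≈ 0.0012 ft

Log law: V(z) ∝ ln(z/z₀). With r = V₁/V₂ = 20.0/24.79 = 0.80678,
r · ln(z₂/z₀) = ln(z₁/z₀) ⇒ ln z₀ = (ln z₁ − r·ln z₂)/(1 − r)
ln z₀ = (2.48491 − 0.80678×4.70048) / 0.19322 = -6.7659
z₀ = exp(-6.7659) = 0.001152 ft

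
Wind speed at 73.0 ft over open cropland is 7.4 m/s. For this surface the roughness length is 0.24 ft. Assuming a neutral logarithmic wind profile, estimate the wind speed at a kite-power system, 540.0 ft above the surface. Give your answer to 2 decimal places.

9.99 m/s

Log law: V(z) ∝ ln(z/z₀), so V₂/V₁ = ln(z₂/z₀) / ln(z₁/z₀).
ln(540.0/0.24) = 7.7187, ln(73.0/0.24) = 5.7176
V₂ = 7.4 × 7.7187/5.7176 = 7.4 × 1.3500 = 9.9899 m/s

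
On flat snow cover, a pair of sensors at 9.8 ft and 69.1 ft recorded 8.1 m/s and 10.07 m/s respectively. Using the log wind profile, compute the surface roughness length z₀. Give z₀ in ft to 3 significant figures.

z₀ ≈ 0.00319 ft

Log law: V(z) ∝ ln(z/z₀). With r = V₁/V₂ = 8.1/10.07 = 0.80437,
r · ln(z₂/z₀) = ln(z₁/z₀) ⇒ ln z₀ = (ln z₁ − r·ln z₂)/(1 − r)
ln z₀ = (2.28238 − 0.80437×4.23555) / 0.19563 = -5.7484
z₀ = exp(-5.7484) = 0.003188 ft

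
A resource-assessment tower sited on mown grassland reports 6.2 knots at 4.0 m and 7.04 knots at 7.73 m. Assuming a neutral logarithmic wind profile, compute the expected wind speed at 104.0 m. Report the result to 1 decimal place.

Log law: V ∝ ln(z/z₀). From the pair, with r = V₁/V₂ = 0.88068,
ln z₀ = (ln z₁ − r·ln z₂)/(1 − r) = (1.3863 − 0.88068×2.0451)/0.11932 = -3.4764 → z₀ = 0.03092 m
V₃ = V₁ · ln(z₃/z₀)/ln(z₁/z₀) = 6.2 × 8.1208/4.8627 = 10.3541 knots

10.4 knots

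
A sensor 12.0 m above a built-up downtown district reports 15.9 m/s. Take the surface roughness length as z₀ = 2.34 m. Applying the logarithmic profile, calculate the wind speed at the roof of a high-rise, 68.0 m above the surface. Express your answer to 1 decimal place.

32.8 m/s

Log law: V(z) ∝ ln(z/z₀), so V₂/V₁ = ln(z₂/z₀) / ln(z₁/z₀).
ln(68.0/2.34) = 3.3694, ln(12.0/2.34) = 1.6348
V₂ = 15.9 × 3.3694/1.6348 = 15.9 × 2.0611 = 32.7711 m/s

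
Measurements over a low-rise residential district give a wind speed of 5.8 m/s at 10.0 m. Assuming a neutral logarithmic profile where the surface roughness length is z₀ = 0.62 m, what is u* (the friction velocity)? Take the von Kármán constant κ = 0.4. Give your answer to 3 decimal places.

Log law: V(z) = (u*/κ) · ln(z/z₀) ⇒ u* = κ · V / ln(z/z₀)
u* = 0.4 × 5.8 / ln(10.0/0.62) = 0.4 × 5.8 / 2.7806
   = 2.3200 / 2.7806 = 0.8343 m/s

u* ≈ 0.834 m/s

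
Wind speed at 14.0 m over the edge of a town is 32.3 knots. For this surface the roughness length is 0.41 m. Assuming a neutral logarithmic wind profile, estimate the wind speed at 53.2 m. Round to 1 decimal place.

44.5 knots

Log law: V(z) ∝ ln(z/z₀), so V₂/V₁ = ln(z₂/z₀) / ln(z₁/z₀).
ln(53.2/0.41) = 4.8657, ln(14.0/0.41) = 3.5307
V₂ = 32.3 × 4.8657/3.5307 = 32.3 × 1.3781 = 44.5132 knots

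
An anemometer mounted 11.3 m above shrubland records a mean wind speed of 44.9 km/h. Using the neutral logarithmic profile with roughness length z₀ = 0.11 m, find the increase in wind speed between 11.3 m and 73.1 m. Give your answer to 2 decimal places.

Log law: V₂ = V₁ · ln(z₂/z₀)/ln(z₁/z₀) = 44.9 × 6.4991/4.6321 = 62.9976 km/h
ΔV = 62.9976 − 44.9 = 18.0976 km/h

18.10 km/h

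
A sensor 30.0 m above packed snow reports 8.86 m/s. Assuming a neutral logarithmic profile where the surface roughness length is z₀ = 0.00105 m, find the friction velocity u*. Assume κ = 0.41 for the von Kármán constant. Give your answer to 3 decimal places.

Log law: V(z) = (u*/κ) · ln(z/z₀) ⇒ u* = κ · V / ln(z/z₀)
u* = 0.41 × 8.86 / ln(30.0/0.00105) = 0.41 × 8.86 / 10.2602
   = 3.6326 / 10.2602 = 0.3540 m/s

u* ≈ 0.354 m/s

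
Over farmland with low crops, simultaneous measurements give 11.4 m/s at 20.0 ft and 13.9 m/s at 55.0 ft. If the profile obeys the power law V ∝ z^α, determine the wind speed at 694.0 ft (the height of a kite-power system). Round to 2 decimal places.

22.85 m/s

First find α: α = ln(V₂/V₁)/ln(z₂/z₁) = ln(13.9/11.4)/ln(55.0/20.0) = 0.19828/1.01160 = 0.1960
Extrapolate from 55.0 ft to 694.0 ft: V₃ = 13.9 × (694.0/55.0)^0.1960 = 13.9 × 1.6436 = 22.8461 m/s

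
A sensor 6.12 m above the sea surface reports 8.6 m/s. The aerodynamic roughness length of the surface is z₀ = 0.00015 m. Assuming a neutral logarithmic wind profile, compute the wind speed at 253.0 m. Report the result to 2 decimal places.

Log law: V(z) ∝ ln(z/z₀), so V₂/V₁ = ln(z₂/z₀) / ln(z₁/z₀).
ln(253.0/0.00015) = 14.3383, ln(6.12/0.00015) = 10.6164
V₂ = 8.6 × 14.3383/10.6164 = 8.6 × 1.3506 = 11.6149 m/s

11.61 m/s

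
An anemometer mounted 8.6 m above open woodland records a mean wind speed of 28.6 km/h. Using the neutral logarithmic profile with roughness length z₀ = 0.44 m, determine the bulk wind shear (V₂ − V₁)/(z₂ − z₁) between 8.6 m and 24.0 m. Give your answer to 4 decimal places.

Log law: V₂ = V₁ · ln(z₂/z₀)/ln(z₁/z₀) = 28.6 × 3.9990/2.9727 = 38.4737 km/h
ΔV/Δz = (38.4737 − 28.6)/(24.0 − 8.6) = 9.8737/15.4000 = 0.64115 km/h/m

0.6411 km/h/m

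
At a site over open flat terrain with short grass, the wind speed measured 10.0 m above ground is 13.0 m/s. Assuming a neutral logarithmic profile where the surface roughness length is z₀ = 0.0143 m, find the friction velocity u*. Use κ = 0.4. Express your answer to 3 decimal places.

Log law: V(z) = (u*/κ) · ln(z/z₀) ⇒ u* = κ · V / ln(z/z₀)
u* = 0.4 × 13.0 / ln(10.0/0.0143) = 0.4 × 13.0 / 6.5501
   = 5.2000 / 6.5501 = 0.7939 m/s

u* ≈ 0.794 m/s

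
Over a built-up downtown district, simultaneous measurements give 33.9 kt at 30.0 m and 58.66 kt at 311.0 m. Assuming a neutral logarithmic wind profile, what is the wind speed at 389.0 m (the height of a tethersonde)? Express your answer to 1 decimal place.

61.0 kt

Log law: V ∝ ln(z/z₀). From the pair, with r = V₁/V₂ = 0.57791,
ln z₀ = (ln z₁ − r·ln z₂)/(1 − r) = (3.4012 − 0.57791×5.7398)/0.42209 = 0.1993 → z₀ = 1.221 m
V₃ = V₁ · ln(z₃/z₀)/ln(z₁/z₀) = 33.9 × 5.7643/3.2019 = 61.0294 kt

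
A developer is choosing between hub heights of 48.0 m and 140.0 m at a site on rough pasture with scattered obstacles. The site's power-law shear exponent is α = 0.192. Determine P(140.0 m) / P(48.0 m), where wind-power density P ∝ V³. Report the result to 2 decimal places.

Speed ratio: V_B/V_A = (z_B/z_A)^α = (140.0/48.0)^0.192 = (2.9167)^0.192 = 1.22817
Power-density ratio: P_B/P_A = (V_B/V_A)³ = (1.22817)³ = 1.85257

1.85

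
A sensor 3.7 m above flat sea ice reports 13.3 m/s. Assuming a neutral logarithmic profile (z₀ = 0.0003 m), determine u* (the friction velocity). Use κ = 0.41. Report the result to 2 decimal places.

u* ≈ 0.58 m/s

Log law: V(z) = (u*/κ) · ln(z/z₀) ⇒ u* = κ · V / ln(z/z₀)
u* = 0.41 × 13.3 / ln(3.7/0.0003) = 0.41 × 13.3 / 9.4201
   = 5.4530 / 9.4201 = 0.5789 m/s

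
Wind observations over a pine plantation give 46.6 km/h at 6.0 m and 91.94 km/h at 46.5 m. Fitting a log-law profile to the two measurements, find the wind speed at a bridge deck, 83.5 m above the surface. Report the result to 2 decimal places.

104.90 km/h

Log law: V ∝ ln(z/z₀). From the pair, with r = V₁/V₂ = 0.50685,
ln z₀ = (ln z₁ − r·ln z₂)/(1 − r) = (1.7918 − 0.50685×3.8395)/0.49315 = -0.3128 → z₀ = 0.7314 m
V₃ = V₁ · ln(z₃/z₀)/ln(z₁/z₀) = 46.6 × 4.7377/2.1046 = 104.9018 km/h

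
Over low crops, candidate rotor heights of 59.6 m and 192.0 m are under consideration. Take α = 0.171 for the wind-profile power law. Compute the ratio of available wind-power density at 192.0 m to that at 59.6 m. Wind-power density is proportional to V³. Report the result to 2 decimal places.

1.82

Speed ratio: V_B/V_A = (z_B/z_A)^α = (192.0/59.6)^0.171 = (3.2215)^0.171 = 1.22145
Power-density ratio: P_B/P_A = (V_B/V_A)³ = (1.22145)³ = 1.82235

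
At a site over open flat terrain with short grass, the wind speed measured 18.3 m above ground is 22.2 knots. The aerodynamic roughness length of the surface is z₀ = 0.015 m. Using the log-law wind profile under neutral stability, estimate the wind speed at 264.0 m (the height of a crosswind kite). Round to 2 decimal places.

Log law: V(z) ∝ ln(z/z₀), so V₂/V₁ = ln(z₂/z₀) / ln(z₁/z₀).
ln(264.0/0.015) = 9.7757, ln(18.3/0.015) = 7.1066
V₂ = 22.2 × 9.7757/7.1066 = 22.2 × 1.3756 = 30.5377 knots

30.54 knots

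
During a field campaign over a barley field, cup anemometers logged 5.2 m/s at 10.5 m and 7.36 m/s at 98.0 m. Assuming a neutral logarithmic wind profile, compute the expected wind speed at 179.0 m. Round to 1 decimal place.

Log law: V ∝ ln(z/z₀). From the pair, with r = V₁/V₂ = 0.70652,
ln z₀ = (ln z₁ − r·ln z₂)/(1 − r) = (2.3514 − 0.70652×4.5850)/0.29348 = -3.0258 → z₀ = 0.04852 m
V₃ = V₁ · ln(z₃/z₀)/ln(z₁/z₀) = 5.2 × 8.2132/5.3772 = 7.9426 m/s

7.9 m/s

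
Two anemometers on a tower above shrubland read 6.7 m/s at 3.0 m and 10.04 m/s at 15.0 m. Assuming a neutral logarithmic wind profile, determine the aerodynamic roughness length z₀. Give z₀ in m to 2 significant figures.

z₀ ≈ 0.12 m

Log law: V(z) ∝ ln(z/z₀). With r = V₁/V₂ = 6.7/10.04 = 0.66733,
r · ln(z₂/z₀) = ln(z₁/z₀) ⇒ ln z₀ = (ln z₁ − r·ln z₂)/(1 − r)
ln z₀ = (1.09861 − 0.66733×2.70805) / 0.33267 = -2.1299
z₀ = exp(-2.1299) = 0.1188 m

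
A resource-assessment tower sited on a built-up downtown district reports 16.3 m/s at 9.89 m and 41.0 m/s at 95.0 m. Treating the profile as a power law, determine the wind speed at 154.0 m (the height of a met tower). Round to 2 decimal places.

49.93 m/s

First find α: α = ln(V₂/V₁)/ln(z₂/z₁) = ln(41.0/16.3)/ln(95.0/9.89) = 0.92241/2.26235 = 0.4077
Extrapolate from 95.0 m to 154.0 m: V₃ = 41.0 × (154.0/95.0)^0.4077 = 41.0 × 1.2177 = 49.9255 m/s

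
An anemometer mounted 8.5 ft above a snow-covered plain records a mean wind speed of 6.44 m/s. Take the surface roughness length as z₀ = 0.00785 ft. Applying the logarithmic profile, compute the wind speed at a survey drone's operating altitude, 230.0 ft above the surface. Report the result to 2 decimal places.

9.48 m/s

Log law: V(z) ∝ ln(z/z₀), so V₂/V₁ = ln(z₂/z₀) / ln(z₁/z₀).
ln(230.0/0.00785) = 10.2853, ln(8.5/0.00785) = 6.9873
V₂ = 6.44 × 10.2853/6.9873 = 6.44 × 1.4720 = 9.4797 m/s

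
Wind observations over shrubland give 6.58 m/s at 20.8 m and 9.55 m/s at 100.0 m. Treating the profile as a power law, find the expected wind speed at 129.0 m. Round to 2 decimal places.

First find α: α = ln(V₂/V₁)/ln(z₂/z₁) = ln(9.55/6.58)/ln(100.0/20.8) = 0.37251/1.57022 = 0.2372
Extrapolate from 100.0 m to 129.0 m: V₃ = 9.55 × (129.0/100.0)^0.2372 = 9.55 × 1.0623 = 10.1447 m/s

10.14 m/s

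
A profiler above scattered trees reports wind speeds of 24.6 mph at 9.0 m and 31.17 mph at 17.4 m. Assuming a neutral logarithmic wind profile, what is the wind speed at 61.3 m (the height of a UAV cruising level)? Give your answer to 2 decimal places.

43.72 mph

Log law: V ∝ ln(z/z₀). From the pair, with r = V₁/V₂ = 0.78922,
ln z₀ = (ln z₁ − r·ln z₂)/(1 − r) = (2.1972 − 0.78922×2.8565)/0.21078 = -0.2712 → z₀ = 0.7625 m
V₃ = V₁ · ln(z₃/z₀)/ln(z₁/z₀) = 24.6 × 4.3870/2.4684 = 43.7202 mph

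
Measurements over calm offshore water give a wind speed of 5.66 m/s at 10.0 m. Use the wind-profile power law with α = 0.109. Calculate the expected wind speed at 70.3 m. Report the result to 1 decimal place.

Power-law profile: V₂ = V₁ · (z₂/z₁)^α
V₂ = 5.66 × (70.3/10.0)^0.109 = 5.66 × (7.0300)^0.109
    = 5.66 × 1.2369 = 7.0006 m/s

7.0 m/s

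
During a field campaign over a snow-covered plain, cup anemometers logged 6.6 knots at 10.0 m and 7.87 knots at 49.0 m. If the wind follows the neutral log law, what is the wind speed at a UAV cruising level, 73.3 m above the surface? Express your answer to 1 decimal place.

Log law: V ∝ ln(z/z₀). From the pair, with r = V₁/V₂ = 0.83863,
ln z₀ = (ln z₁ − r·ln z₂)/(1 − r) = (2.3026 − 0.83863×3.8918)/0.16137 = -5.9564 → z₀ = 0.002589 m
V₃ = V₁ · ln(z₃/z₀)/ln(z₁/z₀) = 6.6 × 10.2510/8.2590 = 8.1918 knots

8.2 knots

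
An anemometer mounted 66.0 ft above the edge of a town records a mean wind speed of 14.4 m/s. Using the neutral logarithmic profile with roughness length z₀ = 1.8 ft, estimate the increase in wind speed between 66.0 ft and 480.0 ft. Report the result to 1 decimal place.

Log law: V₂ = V₁ · ln(z₂/z₀)/ln(z₁/z₀) = 14.4 × 5.5860/3.6019 = 22.3324 m/s
ΔV = 22.3324 − 14.4 = 7.9324 m/s

7.9 m/s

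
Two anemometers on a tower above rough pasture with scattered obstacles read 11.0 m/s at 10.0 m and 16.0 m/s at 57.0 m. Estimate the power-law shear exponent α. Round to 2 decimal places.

Power law: V₂/V₁ = (z₂/z₁)^α ⇒ α = ln(V₂/V₁) / ln(z₂/z₁)
α = ln(16.0/11.0) / ln(57.0/10.0) = ln(1.4545) / ln(5.7000)
  = 0.37469 / 1.74047 = 0.21528

α ≈ 0.22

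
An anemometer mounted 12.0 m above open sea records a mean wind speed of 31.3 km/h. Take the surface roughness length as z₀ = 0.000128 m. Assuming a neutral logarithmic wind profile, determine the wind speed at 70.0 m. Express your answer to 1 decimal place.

36.1 km/h

Log law: V(z) ∝ ln(z/z₀), so V₂/V₁ = ln(z₂/z₀) / ln(z₁/z₀).
ln(70.0/0.000128) = 13.2120, ln(12.0/0.000128) = 11.4484
V₂ = 31.3 × 13.2120/11.4484 = 31.3 × 1.1540 = 36.1217 km/h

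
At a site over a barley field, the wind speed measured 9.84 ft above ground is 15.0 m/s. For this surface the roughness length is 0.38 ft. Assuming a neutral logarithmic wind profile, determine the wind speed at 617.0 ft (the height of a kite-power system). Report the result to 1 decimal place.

Log law: V(z) ∝ ln(z/z₀), so V₂/V₁ = ln(z₂/z₀) / ln(z₁/z₀).
ln(617.0/0.38) = 7.3925, ln(9.84/0.38) = 3.2540
V₂ = 15.0 × 7.3925/3.2540 = 15.0 × 2.2718 = 34.0767 m/s

34.1 m/s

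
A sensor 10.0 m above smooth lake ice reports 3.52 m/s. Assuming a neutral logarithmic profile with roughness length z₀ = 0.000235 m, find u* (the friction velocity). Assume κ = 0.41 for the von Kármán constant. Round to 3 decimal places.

Log law: V(z) = (u*/κ) · ln(z/z₀) ⇒ u* = κ · V / ln(z/z₀)
u* = 0.41 × 3.52 / ln(10.0/0.000235) = 0.41 × 3.52 / 10.6585
   = 1.4432 / 10.6585 = 0.1354 m/s

u* ≈ 0.135 m/s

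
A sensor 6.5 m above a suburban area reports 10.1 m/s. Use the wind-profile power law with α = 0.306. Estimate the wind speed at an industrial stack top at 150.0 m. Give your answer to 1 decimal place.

Power-law profile: V₂ = V₁ · (z₂/z₁)^α
V₂ = 10.1 × (150.0/6.5)^0.306 = 10.1 × (23.0769)^0.306
    = 10.1 × 2.6130 = 26.3909 m/s

26.4 m/s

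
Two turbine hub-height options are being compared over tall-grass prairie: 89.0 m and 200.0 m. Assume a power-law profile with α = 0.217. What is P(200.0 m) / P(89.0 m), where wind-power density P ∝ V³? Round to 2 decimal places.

Speed ratio: V_B/V_A = (z_B/z_A)^α = (200.0/89.0)^0.217 = (2.2472)^0.217 = 1.19208
Power-density ratio: P_B/P_A = (V_B/V_A)³ = (1.19208)³ = 1.69402

1.69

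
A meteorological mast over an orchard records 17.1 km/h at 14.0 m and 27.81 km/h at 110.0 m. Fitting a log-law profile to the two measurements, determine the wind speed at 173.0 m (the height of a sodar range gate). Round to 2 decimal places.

30.16 km/h

Log law: V ∝ ln(z/z₀). From the pair, with r = V₁/V₂ = 0.61489,
ln z₀ = (ln z₁ − r·ln z₂)/(1 − r) = (2.6391 − 0.61489×4.7005)/0.38511 = -0.6523 → z₀ = 0.5209 m
V₃ = V₁ · ln(z₃/z₀)/ln(z₁/z₀) = 17.1 × 5.8056/3.2913 = 30.1626 km/h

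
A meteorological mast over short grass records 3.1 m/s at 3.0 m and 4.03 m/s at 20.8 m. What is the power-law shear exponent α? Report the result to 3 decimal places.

Power law: V₂/V₁ = (z₂/z₁)^α ⇒ α = ln(V₂/V₁) / ln(z₂/z₁)
α = ln(4.03/3.1) / ln(20.8/3.0) = ln(1.3000) / ln(6.9333)
  = 0.26236 / 1.93634 = 0.13549

α ≈ 0.135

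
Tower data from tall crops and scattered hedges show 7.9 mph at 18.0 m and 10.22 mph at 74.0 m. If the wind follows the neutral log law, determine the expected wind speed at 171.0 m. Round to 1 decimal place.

11.6 mph

Log law: V ∝ ln(z/z₀). From the pair, with r = V₁/V₂ = 0.77299,
ln z₀ = (ln z₁ − r·ln z₂)/(1 − r) = (2.8904 − 0.77299×4.3041)/0.22701 = -1.9235 → z₀ = 0.1461 m
V₃ = V₁ · ln(z₃/z₀)/ln(z₁/z₀) = 7.9 × 7.0652/4.8139 = 11.5946 mph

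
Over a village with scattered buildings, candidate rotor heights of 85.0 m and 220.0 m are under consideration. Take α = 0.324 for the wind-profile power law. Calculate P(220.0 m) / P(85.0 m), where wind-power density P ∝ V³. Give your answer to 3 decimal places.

Speed ratio: V_B/V_A = (z_B/z_A)^α = (220.0/85.0)^0.324 = (2.5882)^0.324 = 1.36086
Power-density ratio: P_B/P_A = (V_B/V_A)³ = (1.36086)³ = 2.52023

2.520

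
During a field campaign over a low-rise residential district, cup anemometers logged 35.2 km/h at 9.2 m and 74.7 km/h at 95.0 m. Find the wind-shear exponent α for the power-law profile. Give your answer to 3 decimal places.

α ≈ 0.322

Power law: V₂/V₁ = (z₂/z₁)^α ⇒ α = ln(V₂/V₁) / ln(z₂/z₁)
α = ln(74.7/35.2) / ln(95.0/9.2) = ln(2.1222) / ln(10.3261)
  = 0.75243 / 2.33467 = 0.32229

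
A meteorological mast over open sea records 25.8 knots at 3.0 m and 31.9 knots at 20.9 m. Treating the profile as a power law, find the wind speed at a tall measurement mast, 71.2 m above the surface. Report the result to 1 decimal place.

36.5 knots

First find α: α = ln(V₂/V₁)/ln(z₂/z₁) = ln(31.9/25.8)/ln(20.9/3.0) = 0.21223/1.94114 = 0.1093
Extrapolate from 20.9 m to 71.2 m: V₃ = 31.9 × (71.2/20.9)^0.1093 = 31.9 × 1.1434 = 36.4748 knots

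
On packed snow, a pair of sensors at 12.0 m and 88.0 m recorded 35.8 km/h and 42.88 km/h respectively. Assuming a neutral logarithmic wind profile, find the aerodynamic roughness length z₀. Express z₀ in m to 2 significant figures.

z₀ ≈ 0.00051 m

Log law: V(z) ∝ ln(z/z₀). With r = V₁/V₂ = 35.8/42.88 = 0.83489,
r · ln(z₂/z₀) = ln(z₁/z₀) ⇒ ln z₀ = (ln z₁ − r·ln z₂)/(1 − r)
ln z₀ = (2.48491 − 0.83489×4.47734) / 0.16511 = -7.5898
z₀ = exp(-7.5898) = 0.0005056 m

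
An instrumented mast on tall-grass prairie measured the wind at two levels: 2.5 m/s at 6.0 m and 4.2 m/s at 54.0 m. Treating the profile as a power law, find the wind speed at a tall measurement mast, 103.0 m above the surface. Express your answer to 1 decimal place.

4.9 m/s

First find α: α = ln(V₂/V₁)/ln(z₂/z₁) = ln(4.2/2.5)/ln(54.0/6.0) = 0.51879/2.19722 = 0.2361
Extrapolate from 54.0 m to 103.0 m: V₃ = 4.2 × (103.0/54.0)^0.2361 = 4.2 × 1.1647 = 4.8918 m/s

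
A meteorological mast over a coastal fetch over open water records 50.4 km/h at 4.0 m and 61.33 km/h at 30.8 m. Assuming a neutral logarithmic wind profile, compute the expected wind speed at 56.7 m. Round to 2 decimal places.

64.60 km/h

Log law: V ∝ ln(z/z₀). From the pair, with r = V₁/V₂ = 0.82178,
ln z₀ = (ln z₁ − r·ln z₂)/(1 − r) = (1.3863 − 0.82178×3.4275)/0.17822 = -8.0261 → z₀ = 0.0003268 m
V₃ = V₁ · ln(z₃/z₀)/ln(z₁/z₀) = 50.4 × 12.0639/9.4124 = 64.5977 km/h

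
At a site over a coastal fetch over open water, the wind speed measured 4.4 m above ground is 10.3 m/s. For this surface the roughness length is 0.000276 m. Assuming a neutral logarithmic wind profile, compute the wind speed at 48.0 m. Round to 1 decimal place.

12.8 m/s

Log law: V(z) ∝ ln(z/z₀), so V₂/V₁ = ln(z₂/z₀) / ln(z₁/z₀).
ln(48.0/0.000276) = 12.0663, ln(4.4/0.000276) = 9.6767
V₂ = 10.3 × 12.0663/9.6767 = 10.3 × 1.2469 = 12.8435 m/s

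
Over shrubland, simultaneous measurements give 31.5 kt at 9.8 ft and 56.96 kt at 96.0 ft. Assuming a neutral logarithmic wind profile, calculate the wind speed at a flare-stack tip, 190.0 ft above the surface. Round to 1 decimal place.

64.6 kt

Log law: V ∝ ln(z/z₀). From the pair, with r = V₁/V₂ = 0.55302,
ln z₀ = (ln z₁ − r·ln z₂)/(1 − r) = (2.2824 − 0.55302×4.5643)/0.44698 = -0.5409 → z₀ = 0.5822 ft
V₃ = V₁ · ln(z₃/z₀)/ln(z₁/z₀) = 31.5 × 5.7880/2.8233 = 64.5766 kt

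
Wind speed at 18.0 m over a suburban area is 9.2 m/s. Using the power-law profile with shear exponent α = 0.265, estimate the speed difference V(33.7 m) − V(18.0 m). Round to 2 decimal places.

Power law: V₂ = V₁ · (z₂/z₁)^α = 9.2 × (1.8722)^0.265 = 10.8633 m/s
ΔV = 10.8633 − 9.2 = 1.6633 m/s

1.66 m/s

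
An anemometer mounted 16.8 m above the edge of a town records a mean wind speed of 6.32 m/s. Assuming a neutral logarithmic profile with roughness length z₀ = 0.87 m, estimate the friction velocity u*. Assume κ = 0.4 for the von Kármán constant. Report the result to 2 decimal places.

u* ≈ 0.85 m/s

Log law: V(z) = (u*/κ) · ln(z/z₀) ⇒ u* = κ · V / ln(z/z₀)
u* = 0.4 × 6.32 / ln(16.8/0.87) = 0.4 × 6.32 / 2.9606
   = 2.5280 / 2.9606 = 0.8539 m/s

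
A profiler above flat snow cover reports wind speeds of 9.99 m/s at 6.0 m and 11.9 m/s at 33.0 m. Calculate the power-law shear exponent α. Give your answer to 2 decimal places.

α ≈ 0.10

Power law: V₂/V₁ = (z₂/z₁)^α ⇒ α = ln(V₂/V₁) / ln(z₂/z₁)
α = ln(11.9/9.99) / ln(33.0/6.0) = ln(1.1912) / ln(5.5000)
  = 0.17495 / 1.70475 = 0.10263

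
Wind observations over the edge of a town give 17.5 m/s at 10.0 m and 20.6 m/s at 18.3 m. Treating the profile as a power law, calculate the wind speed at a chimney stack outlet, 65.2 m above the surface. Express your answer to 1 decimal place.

29.0 m/s

First find α: α = ln(V₂/V₁)/ln(z₂/z₁) = ln(20.6/17.5)/ln(18.3/10.0) = 0.16309/0.60432 = 0.2699
Extrapolate from 18.3 m to 65.2 m: V₃ = 20.6 × (65.2/18.3)^0.2699 = 20.6 × 1.4090 = 29.0258 m/s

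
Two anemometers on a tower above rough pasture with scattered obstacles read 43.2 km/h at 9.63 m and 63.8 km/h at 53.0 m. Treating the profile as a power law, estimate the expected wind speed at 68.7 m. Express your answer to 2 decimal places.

First find α: α = ln(V₂/V₁)/ln(z₂/z₁) = ln(63.8/43.2)/ln(53.0/9.63) = 0.38991/1.70541 = 0.2286
Extrapolate from 53.0 m to 68.7 m: V₃ = 63.8 × (68.7/53.0)^0.2286 = 63.8 × 1.0611 = 67.6992 km/h

67.70 km/h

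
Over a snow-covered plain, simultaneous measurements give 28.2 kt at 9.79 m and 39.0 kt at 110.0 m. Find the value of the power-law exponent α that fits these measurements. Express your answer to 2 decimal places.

α ≈ 0.13

Power law: V₂/V₁ = (z₂/z₁)^α ⇒ α = ln(V₂/V₁) / ln(z₂/z₁)
α = ln(39.0/28.2) / ln(110.0/9.79) = ln(1.3830) / ln(11.2360)
  = 0.32424 / 2.41912 = 0.13403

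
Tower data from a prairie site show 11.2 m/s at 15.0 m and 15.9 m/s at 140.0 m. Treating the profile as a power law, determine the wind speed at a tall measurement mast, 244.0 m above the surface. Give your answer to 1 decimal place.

First find α: α = ln(V₂/V₁)/ln(z₂/z₁) = ln(15.9/11.2)/ln(140.0/15.0) = 0.35041/2.23359 = 0.1569
Extrapolate from 140.0 m to 244.0 m: V₃ = 15.9 × (244.0/140.0)^0.1569 = 15.9 × 1.0911 = 17.3479 m/s

17.3 m/s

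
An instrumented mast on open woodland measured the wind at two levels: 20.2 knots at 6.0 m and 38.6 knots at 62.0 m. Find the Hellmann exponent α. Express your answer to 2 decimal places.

Power law: V₂/V₁ = (z₂/z₁)^α ⇒ α = ln(V₂/V₁) / ln(z₂/z₁)
α = ln(38.6/20.2) / ln(62.0/6.0) = ln(1.9109) / ln(10.3333)
  = 0.64757 / 2.33537 = 0.27729

α ≈ 0.28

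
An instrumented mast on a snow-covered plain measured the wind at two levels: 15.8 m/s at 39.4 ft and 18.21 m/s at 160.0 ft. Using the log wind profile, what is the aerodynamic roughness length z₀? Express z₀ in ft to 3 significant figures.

Log law: V(z) ∝ ln(z/z₀). With r = V₁/V₂ = 15.8/18.21 = 0.86766,
r · ln(z₂/z₀) = ln(z₁/z₀) ⇒ ln z₀ = (ln z₁ − r·ln z₂)/(1 − r)
ln z₀ = (3.67377 − 0.86766×5.07517) / 0.13234 = -5.5139
z₀ = exp(-5.5139) = 0.004030 ft

z₀ ≈ 0.00403 ft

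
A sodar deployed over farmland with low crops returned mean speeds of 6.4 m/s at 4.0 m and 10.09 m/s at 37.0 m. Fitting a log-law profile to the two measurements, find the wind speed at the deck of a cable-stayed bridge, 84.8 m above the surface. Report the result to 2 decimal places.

Log law: V ∝ ln(z/z₀). From the pair, with r = V₁/V₂ = 0.63429,
ln z₀ = (ln z₁ − r·ln z₂)/(1 − r) = (1.3863 − 0.63429×3.6109)/0.36571 = -2.4721 → z₀ = 0.08440 m
V₃ = V₁ · ln(z₃/z₀)/ln(z₁/z₀) = 6.4 × 6.9124/3.8584 = 11.4657 m/s

11.47 m/s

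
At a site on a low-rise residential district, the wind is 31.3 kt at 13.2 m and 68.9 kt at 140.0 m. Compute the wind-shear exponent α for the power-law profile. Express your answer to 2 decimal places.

Power law: V₂/V₁ = (z₂/z₁)^α ⇒ α = ln(V₂/V₁) / ln(z₂/z₁)
α = ln(68.9/31.3) / ln(140.0/13.2) = ln(2.2013) / ln(10.6061)
  = 0.78904 / 2.36143 = 0.33414

α ≈ 0.33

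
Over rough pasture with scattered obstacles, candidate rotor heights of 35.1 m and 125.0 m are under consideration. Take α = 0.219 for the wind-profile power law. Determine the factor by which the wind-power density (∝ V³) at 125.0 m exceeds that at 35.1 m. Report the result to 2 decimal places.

2.30

Speed ratio: V_B/V_A = (z_B/z_A)^α = (125.0/35.1)^0.219 = (3.5613)^0.219 = 1.32069
Power-density ratio: P_B/P_A = (V_B/V_A)³ = (1.32069)³ = 2.30358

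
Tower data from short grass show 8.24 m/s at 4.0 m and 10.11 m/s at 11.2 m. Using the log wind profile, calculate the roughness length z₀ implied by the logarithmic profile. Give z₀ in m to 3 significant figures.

z₀ ≈ 0.0428 m

Log law: V(z) ∝ ln(z/z₀). With r = V₁/V₂ = 8.24/10.11 = 0.81503,
r · ln(z₂/z₀) = ln(z₁/z₀) ⇒ ln z₀ = (ln z₁ − r·ln z₂)/(1 − r)
ln z₀ = (1.38629 − 0.81503×2.41591) / 0.18497 = -3.1506
z₀ = exp(-3.1506) = 0.04282 m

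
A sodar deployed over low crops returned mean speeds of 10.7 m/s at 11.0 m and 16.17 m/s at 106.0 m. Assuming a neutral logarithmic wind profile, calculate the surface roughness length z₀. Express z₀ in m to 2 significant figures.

z₀ ≈ 0.13 m

Log law: V(z) ∝ ln(z/z₀). With r = V₁/V₂ = 10.7/16.17 = 0.66172,
r · ln(z₂/z₀) = ln(z₁/z₀) ⇒ ln z₀ = (ln z₁ − r·ln z₂)/(1 − r)
ln z₀ = (2.39790 − 0.66172×4.66344) / 0.33828 = -2.0338
z₀ = exp(-2.0338) = 0.1308 m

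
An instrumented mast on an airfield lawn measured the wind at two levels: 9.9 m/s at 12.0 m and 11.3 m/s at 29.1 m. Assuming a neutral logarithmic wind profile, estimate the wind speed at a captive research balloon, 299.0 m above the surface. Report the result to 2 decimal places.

14.98 m/s

Log law: V ∝ ln(z/z₀). From the pair, with r = V₁/V₂ = 0.87611,
ln z₀ = (ln z₁ − r·ln z₂)/(1 − r) = (2.4849 − 0.87611×3.3707)/0.12389 = -3.7792 → z₀ = 0.02284 m
V₃ = V₁ · ln(z₃/z₀)/ln(z₁/z₀) = 9.9 × 9.4796/6.2641 = 14.9820 m/s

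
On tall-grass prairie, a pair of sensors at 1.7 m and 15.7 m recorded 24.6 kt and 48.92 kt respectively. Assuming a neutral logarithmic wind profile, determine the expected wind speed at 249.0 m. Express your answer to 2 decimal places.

Log law: V ∝ ln(z/z₀). From the pair, with r = V₁/V₂ = 0.50286,
ln z₀ = (ln z₁ − r·ln z₂)/(1 − r) = (0.5306 − 0.50286×2.7537)/0.49714 = -1.7180 → z₀ = 0.1794 m
V₃ = V₁ · ln(z₃/z₀)/ln(z₁/z₀) = 24.6 × 7.2355/2.2486 = 79.1559 kt

79.16 kt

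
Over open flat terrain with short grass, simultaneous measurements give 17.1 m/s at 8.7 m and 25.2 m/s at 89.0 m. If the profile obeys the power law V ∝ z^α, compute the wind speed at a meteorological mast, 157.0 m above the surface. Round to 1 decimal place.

First find α: α = ln(V₂/V₁)/ln(z₂/z₁) = ln(25.2/17.1)/ln(89.0/8.7) = 0.38777/2.32531 = 0.1668
Extrapolate from 89.0 m to 157.0 m: V₃ = 25.2 × (157.0/89.0)^0.1668 = 25.2 × 1.0993 = 27.7018 m/s

27.7 m/s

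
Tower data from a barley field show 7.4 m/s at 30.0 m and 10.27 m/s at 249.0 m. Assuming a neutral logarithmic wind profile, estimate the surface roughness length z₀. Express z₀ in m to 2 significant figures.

Log law: V(z) ∝ ln(z/z₀). With r = V₁/V₂ = 7.4/10.27 = 0.72055,
r · ln(z₂/z₀) = ln(z₁/z₀) ⇒ ln z₀ = (ln z₁ − r·ln z₂)/(1 − r)
ln z₀ = (3.40120 − 0.72055×5.51745) / 0.27945 = -2.0553
z₀ = exp(-2.0553) = 0.1280 m

z₀ ≈ 0.13 m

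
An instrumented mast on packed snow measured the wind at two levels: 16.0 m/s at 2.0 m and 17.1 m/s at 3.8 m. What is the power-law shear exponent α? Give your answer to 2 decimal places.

α ≈ 0.10

Power law: V₂/V₁ = (z₂/z₁)^α ⇒ α = ln(V₂/V₁) / ln(z₂/z₁)
α = ln(17.1/16.0) / ln(3.8/2.0) = ln(1.0688) / ln(1.9000)
  = 0.06649 / 0.64185 = 0.10359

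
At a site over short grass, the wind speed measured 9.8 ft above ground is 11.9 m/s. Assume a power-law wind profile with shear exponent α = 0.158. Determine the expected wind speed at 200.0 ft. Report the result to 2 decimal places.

19.16 m/s

Power-law profile: V₂ = V₁ · (z₂/z₁)^α
V₂ = 11.9 × (200.0/9.8)^0.158 = 11.9 × (20.4082)^0.158
    = 11.9 × 1.6105 = 19.1644 m/s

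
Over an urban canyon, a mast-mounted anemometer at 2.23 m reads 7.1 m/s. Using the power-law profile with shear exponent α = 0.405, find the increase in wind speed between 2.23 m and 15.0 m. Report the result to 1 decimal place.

Power law: V₂ = V₁ · (z₂/z₁)^α = 7.1 × (6.7265)^0.405 = 15.3643 m/s
ΔV = 15.3643 − 7.1 = 8.2643 m/s

8.3 m/s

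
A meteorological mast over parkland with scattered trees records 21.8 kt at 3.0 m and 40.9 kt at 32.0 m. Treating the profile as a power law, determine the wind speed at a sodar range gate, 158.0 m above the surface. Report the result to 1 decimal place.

62.5 kt

First find α: α = ln(V₂/V₁)/ln(z₂/z₁) = ln(40.9/21.8)/ln(32.0/3.0) = 0.62922/2.36712 = 0.2658
Extrapolate from 32.0 m to 158.0 m: V₃ = 40.9 × (158.0/32.0)^0.2658 = 40.9 × 1.5288 = 62.5272 kt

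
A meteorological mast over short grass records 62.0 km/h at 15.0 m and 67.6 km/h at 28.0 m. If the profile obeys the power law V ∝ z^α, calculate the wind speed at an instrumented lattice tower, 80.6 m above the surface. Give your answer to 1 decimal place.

78.3 km/h

First find α: α = ln(V₂/V₁)/ln(z₂/z₁) = ln(67.6/62.0)/ln(28.0/15.0) = 0.08647/0.62415 = 0.1385
Extrapolate from 28.0 m to 80.6 m: V₃ = 67.6 × (80.6/28.0)^0.1385 = 67.6 × 1.1578 = 78.2643 km/h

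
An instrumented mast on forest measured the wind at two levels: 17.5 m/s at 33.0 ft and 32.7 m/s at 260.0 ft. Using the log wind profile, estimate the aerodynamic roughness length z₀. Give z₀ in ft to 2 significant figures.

z₀ ≈ 3.1 ft

Log law: V(z) ∝ ln(z/z₀). With r = V₁/V₂ = 17.5/32.7 = 0.53517,
r · ln(z₂/z₀) = ln(z₁/z₀) ⇒ ln z₀ = (ln z₁ − r·ln z₂)/(1 − r)
ln z₀ = (3.49651 − 0.53517×5.56068) / 0.46483 = 1.1200
z₀ = exp(1.1200) = 3.065 ft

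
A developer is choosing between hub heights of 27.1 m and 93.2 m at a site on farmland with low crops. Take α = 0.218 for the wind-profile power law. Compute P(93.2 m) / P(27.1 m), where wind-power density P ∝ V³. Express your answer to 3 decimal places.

Speed ratio: V_B/V_A = (z_B/z_A)^α = (93.2/27.1)^0.218 = (3.4391)^0.218 = 1.30902
Power-density ratio: P_B/P_A = (V_B/V_A)³ = (1.30902)³ = 2.24304

2.243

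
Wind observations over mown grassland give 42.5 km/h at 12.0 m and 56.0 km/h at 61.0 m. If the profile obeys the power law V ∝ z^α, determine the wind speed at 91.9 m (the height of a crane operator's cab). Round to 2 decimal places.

First find α: α = ln(V₂/V₁)/ln(z₂/z₁) = ln(56.0/42.5)/ln(61.0/12.0) = 0.27585/1.62597 = 0.1697
Extrapolate from 61.0 m to 91.9 m: V₃ = 56.0 × (91.9/61.0)^0.1697 = 56.0 × 1.0720 = 60.0321 km/h

60.03 km/h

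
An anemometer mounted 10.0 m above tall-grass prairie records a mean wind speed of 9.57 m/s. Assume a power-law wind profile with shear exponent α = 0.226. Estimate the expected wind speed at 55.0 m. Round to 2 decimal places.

14.07 m/s

Power-law profile: V₂ = V₁ · (z₂/z₁)^α
V₂ = 9.57 × (55.0/10.0)^0.226 = 9.57 × (5.5000)^0.226
    = 9.57 × 1.4700 = 14.0681 m/s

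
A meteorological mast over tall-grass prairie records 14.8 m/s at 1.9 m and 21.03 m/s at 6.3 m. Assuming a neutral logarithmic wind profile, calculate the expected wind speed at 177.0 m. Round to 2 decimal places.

38.37 m/s

Log law: V ∝ ln(z/z₀). From the pair, with r = V₁/V₂ = 0.70376,
ln z₀ = (ln z₁ − r·ln z₂)/(1 − r) = (0.6419 − 0.70376×1.8405)/0.29624 = -2.2058 → z₀ = 0.1102 m
V₃ = V₁ · ln(z₃/z₀)/ln(z₁/z₀) = 14.8 × 7.3819/2.8476 = 38.3662 m/s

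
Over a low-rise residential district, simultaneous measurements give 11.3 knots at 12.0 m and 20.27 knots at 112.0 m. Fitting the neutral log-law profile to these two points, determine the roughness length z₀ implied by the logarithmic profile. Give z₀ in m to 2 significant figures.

Log law: V(z) ∝ ln(z/z₀). With r = V₁/V₂ = 11.3/20.27 = 0.55747,
r · ln(z₂/z₀) = ln(z₁/z₀) ⇒ ln z₀ = (ln z₁ − r·ln z₂)/(1 − r)
ln z₀ = (2.48491 − 0.55747×4.71850) / 0.44253 = -0.3289
z₀ = exp(-0.3289) = 0.7197 m

z₀ ≈ 0.72 m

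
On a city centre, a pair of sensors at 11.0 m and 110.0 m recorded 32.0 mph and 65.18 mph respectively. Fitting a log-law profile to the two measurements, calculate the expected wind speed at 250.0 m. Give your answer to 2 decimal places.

77.01 mph

Log law: V ∝ ln(z/z₀). From the pair, with r = V₁/V₂ = 0.49095,
ln z₀ = (ln z₁ − r·ln z₂)/(1 − r) = (2.3979 − 0.49095×4.7005)/0.50905 = 0.1772 → z₀ = 1.194 m
V₃ = V₁ · ln(z₃/z₀)/ln(z₁/z₀) = 32.0 × 5.3443/2.2207 = 77.0102 mph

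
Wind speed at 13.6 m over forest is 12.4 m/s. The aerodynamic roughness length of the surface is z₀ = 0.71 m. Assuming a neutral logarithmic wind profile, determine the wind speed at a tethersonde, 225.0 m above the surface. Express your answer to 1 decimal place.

Log law: V(z) ∝ ln(z/z₀), so V₂/V₁ = ln(z₂/z₀) / ln(z₁/z₀).
ln(225.0/0.71) = 5.7586, ln(13.6/0.71) = 2.9526
V₂ = 12.4 × 5.7586/2.9526 = 12.4 × 1.9504 = 24.1846 m/s

24.2 m/s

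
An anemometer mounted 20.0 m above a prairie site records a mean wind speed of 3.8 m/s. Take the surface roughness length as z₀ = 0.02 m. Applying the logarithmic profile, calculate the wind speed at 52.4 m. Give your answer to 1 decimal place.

4.3 m/s

Log law: V(z) ∝ ln(z/z₀), so V₂/V₁ = ln(z₂/z₀) / ln(z₁/z₀).
ln(52.4/0.02) = 7.8709, ln(20.0/0.02) = 6.9078
V₂ = 3.8 × 7.8709/6.9078 = 3.8 × 1.1394 = 4.3298 m/s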